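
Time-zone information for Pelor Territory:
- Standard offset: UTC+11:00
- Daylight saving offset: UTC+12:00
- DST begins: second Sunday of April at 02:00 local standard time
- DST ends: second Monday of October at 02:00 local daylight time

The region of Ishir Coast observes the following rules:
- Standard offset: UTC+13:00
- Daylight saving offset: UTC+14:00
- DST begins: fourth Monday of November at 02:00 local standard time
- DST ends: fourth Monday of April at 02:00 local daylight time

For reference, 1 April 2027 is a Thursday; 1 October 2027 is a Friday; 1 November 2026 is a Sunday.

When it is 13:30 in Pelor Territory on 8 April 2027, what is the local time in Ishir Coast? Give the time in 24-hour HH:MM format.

1 April 2027 is a Thursday, so the first Sunday is April 4 and the second is April 11.
1 October 2027 is a Friday, so the first Monday is October 4 and the second is October 11.
8 April 2027 does not fall between 11 April and 11 October, so daylight saving is not in effect and Pelor Territory is at UTC+11:00.
13:30 Pelor Territory − 11h = 02:30 UTC.
1 November 2026 is a Sunday, so the first Monday is November 2 and the fourth is November 23.
1 April 2027 is a Thursday, so the first Monday is April 5 and the fourth is April 26.
At the standard offset (UTC+13:00), 02:30 UTC + 13h = 15:30 Ishir Coast standard time.
The standard-time date in Ishir Coast, 8 April 2027, falls between 23 November 2026 and 26 April 2027, so daylight saving is in effect and Ishir Coast is at UTC+14:00.
02:30 UTC + 14h = 16:30 Ishir Coast.

16:30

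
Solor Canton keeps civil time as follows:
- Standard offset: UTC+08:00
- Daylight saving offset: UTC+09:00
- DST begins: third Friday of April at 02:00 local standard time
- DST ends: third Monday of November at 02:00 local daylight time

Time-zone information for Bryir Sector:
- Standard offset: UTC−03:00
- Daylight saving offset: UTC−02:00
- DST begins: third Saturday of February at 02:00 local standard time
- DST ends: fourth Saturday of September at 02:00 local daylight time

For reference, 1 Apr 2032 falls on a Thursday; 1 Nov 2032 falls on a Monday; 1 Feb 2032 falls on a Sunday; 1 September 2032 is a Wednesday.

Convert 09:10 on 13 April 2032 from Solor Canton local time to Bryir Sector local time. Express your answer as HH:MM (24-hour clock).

1 April 2032 is a Thursday, so the first Friday is April 2 and the third is April 16.
1 November 2032 is a Monday, so the first Monday is November 1 and the third is November 15.
13 April 2032 does not fall between 16 April and 15 November, so daylight saving is not in effect and Solor Canton is at UTC+08:00.
09:10 Solor Canton − 8h = 01:10 UTC.
1 February 2032 is a Sunday, so the first Saturday is February 7 and the third is February 21.
1 September 2032 is a Wednesday, so the first Saturday is September 4 and the fourth is September 25.
At the standard offset (UTC−03:00), 01:10 UTC − 3h = 22:10 Bryir Sector standard time (rolling into the previous day, 12 April 2032).
The standard-time date in Bryir Sector, 12 April 2032, falls between 21 February and 25 September, so daylight saving is in effect and Bryir Sector is at UTC−02:00.
01:10 UTC − 2h = 23:10 Bryir Sector (rolling into the previous day, 12 April 2032).

23:10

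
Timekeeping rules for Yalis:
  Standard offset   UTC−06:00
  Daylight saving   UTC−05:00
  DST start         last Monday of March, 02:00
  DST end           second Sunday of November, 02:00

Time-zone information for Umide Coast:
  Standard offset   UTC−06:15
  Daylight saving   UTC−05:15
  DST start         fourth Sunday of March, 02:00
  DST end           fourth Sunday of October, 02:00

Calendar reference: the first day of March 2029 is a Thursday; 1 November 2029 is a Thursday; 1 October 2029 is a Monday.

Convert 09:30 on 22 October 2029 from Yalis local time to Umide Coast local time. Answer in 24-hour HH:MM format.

09:15

1 March 2029 is a Thursday, so Mondays fall on 5, 12, 19, 26; the last is March 26.
1 November 2029 is a Thursday, so the first Sunday is November 4 and the second is November 11.
22 October 2029 falls between 26 March and 11 November, so daylight saving is in effect and Yalis is at UTC−05:00.
09:30 Yalis + 5h = 14:30 UTC.
1 March 2029 is a Thursday, so the first Sunday is March 4 and the fourth is March 25.
1 October 2029 is a Monday, so the first Sunday is October 7 and the fourth is October 28.
At the standard offset (UTC−06:15), 14:30 UTC − 6h15m = 08:15 Umide Coast standard time.
Daylight saving runs 25 March – 28 October; the standard-time date in Umide Coast, 22 October 2029, is inside that window, so Umide Coast is at UTC−05:15.
14:30 UTC − 5h15m = 09:15 Umide Coast.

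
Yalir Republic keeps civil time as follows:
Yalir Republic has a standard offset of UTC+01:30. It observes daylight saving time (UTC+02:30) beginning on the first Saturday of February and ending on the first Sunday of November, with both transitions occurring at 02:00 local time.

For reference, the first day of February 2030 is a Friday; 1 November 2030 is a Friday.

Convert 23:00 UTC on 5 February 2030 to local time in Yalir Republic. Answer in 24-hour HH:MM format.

1 February 2030 is a Friday, so the first Saturday is February 2.
1 November 2030 is a Friday, so the first Sunday is November 3.
At the standard offset (UTC+01:30), 23:00 UTC + 1h30m = 00:30 Yalir Republic standard time (rolling into the next day, 6 February 2030).
The standard-time date in Yalir Republic, 6 February 2030, lies within the daylight-saving period (2 February – 3 November), so Yalir Republic is on daylight time, UTC+02:30.
23:00 UTC + 2h30m = 01:30 local (rolling into the next day, 6 February 2030).

01:30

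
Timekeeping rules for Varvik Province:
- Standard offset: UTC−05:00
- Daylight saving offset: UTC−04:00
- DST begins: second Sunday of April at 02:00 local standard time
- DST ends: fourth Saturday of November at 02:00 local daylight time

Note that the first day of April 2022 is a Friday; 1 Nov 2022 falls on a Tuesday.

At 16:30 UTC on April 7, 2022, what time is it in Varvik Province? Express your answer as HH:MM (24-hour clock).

1 April 2022 is a Friday, so the first Sunday is April 3 and the second is April 10.
1 November 2022 is a Tuesday, so the first Saturday is November 5 and the fourth is November 26.
At the standard offset (UTC−05:00), 16:30 UTC − 5h = 11:30 Varvik Province standard time.
The standard-time date in Varvik Province, April 7, 2022, is outside the daylight-saving period (10 April – 26 November), so Varvik Province is on standard time, UTC−05:00.
16:30 UTC − 5h = 11:30 local.

11:30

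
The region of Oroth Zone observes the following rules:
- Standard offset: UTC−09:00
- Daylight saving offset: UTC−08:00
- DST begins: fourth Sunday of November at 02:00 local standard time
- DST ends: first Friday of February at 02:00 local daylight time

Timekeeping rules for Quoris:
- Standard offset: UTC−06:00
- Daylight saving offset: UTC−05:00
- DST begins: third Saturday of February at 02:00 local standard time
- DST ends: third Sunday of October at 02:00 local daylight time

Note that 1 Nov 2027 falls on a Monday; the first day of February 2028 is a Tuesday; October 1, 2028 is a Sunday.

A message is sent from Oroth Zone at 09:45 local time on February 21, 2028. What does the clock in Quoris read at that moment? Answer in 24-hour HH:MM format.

1 November 2027 is a Monday, so the first Sunday is November 7 and the fourth is November 28.
1 February 2028 is a Tuesday, so the first Friday is February 4.
February 21, 2028 does not fall between 28 November 2027 and 4 February 2028, so daylight saving is not in effect and Oroth Zone is at UTC−09:00.
09:45 Oroth Zone + 9h = 18:45 UTC.
1 February 2028 is a Tuesday, so the first Saturday is February 5 and the third is February 19.
1 October 2028 is a Sunday, so the first Sunday is October 1 and the third is October 15.
At the standard offset (UTC−06:00), 18:45 UTC − 6h = 12:45 Quoris standard time.
The standard-time date in Quoris, February 21, 2028, lies within the daylight-saving period (19 February – 15 October), so Quoris is on daylight time, UTC−05:00.
18:45 UTC − 5h = 13:45 Quoris.

13:45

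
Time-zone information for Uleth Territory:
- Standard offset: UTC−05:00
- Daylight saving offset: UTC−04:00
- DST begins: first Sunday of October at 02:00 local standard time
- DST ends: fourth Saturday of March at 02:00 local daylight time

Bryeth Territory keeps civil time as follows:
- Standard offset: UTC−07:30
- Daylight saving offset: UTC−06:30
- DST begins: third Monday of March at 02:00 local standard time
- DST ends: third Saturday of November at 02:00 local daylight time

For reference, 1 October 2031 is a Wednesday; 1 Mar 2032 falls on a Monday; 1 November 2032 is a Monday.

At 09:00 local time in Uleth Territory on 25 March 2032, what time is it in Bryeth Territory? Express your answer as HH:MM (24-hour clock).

1 October 2031 is a Wednesday, so the first Sunday is October 5.
1 March 2032 is a Monday, so the first Saturday is March 6 and the fourth is March 27.
Daylight saving runs 5 October 2031 – 27 March 2032; 25 March 2032 is inside that window, so Uleth Territory is at UTC−04:00.
09:00 Uleth Territory + 4h = 13:00 UTC.
1 March 2032 is a Monday, so the first Monday is March 1 and the third is March 15.
1 November 2032 is a Monday, so the first Saturday is November 6 and the third is November 20.
At the standard offset (UTC−07:30), 13:00 UTC − 7h30m = 05:30 Bryeth Territory standard time.
Daylight saving runs 15 March – 20 November; the standard-time date in Bryeth Territory, 25 March 2032, is inside that window, so Bryeth Territory is at UTC−06:30.
13:00 UTC − 6h30m = 06:30 Bryeth Territory.

06:30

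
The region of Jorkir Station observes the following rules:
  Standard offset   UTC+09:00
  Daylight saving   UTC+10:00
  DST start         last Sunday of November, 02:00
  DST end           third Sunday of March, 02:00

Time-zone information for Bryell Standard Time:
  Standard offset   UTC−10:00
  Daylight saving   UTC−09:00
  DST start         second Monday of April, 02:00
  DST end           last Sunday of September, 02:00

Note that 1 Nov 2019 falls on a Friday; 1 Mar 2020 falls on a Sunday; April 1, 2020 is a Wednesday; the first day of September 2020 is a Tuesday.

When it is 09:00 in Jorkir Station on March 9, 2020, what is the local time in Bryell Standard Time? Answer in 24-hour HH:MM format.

1 November 2019 is a Friday, so Sundays fall on 3, 10, 17, 24; the last is November 24.
1 March 2020 is a Sunday, so the first Sunday is March 1 and the third is March 15.
Daylight saving runs 24 November 2019 – 15 March 2020; March 9, 2020 is inside that window, so Jorkir Station is at UTC+10:00.
09:00 Jorkir Station − 10h = 23:00 UTC (rolling into the previous day, 8 March 2020).
1 April 2020 is a Wednesday, so the first Monday is April 6 and the second is April 13.
1 September 2020 is a Tuesday, so Sundays fall on 6, 13, 20, 27; the last is September 27.
At the standard offset (UTC−10:00), 23:00 UTC − 10h = 13:00 Bryell Standard Time standard time.
Daylight saving runs 13 April – 27 September; the standard-time date in Bryell Standard Time, March 8, 2020, is outside that window, so Bryell Standard Time is on standard time at UTC−10:00.
23:00 UTC − 10h = 13:00 Bryell Standard Time.

13:00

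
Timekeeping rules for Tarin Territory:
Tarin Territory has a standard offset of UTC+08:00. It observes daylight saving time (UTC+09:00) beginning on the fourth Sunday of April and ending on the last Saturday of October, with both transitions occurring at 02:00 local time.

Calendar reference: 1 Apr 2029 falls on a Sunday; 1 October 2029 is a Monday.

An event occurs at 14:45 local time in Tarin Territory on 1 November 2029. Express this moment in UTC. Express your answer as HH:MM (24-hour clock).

06:45

1 April 2029 is a Sunday, so the first Sunday is April 1 and the fourth is April 22.
1 October 2029 is a Monday, so Saturdays fall on 6, 13, 20, 27; the last is October 27.
Daylight saving runs 22 April – 27 October; 1 November 2029 is outside that window, so Tarin Territory is on standard time at UTC+08:00.
14:45 local − 8h = 06:45 UTC.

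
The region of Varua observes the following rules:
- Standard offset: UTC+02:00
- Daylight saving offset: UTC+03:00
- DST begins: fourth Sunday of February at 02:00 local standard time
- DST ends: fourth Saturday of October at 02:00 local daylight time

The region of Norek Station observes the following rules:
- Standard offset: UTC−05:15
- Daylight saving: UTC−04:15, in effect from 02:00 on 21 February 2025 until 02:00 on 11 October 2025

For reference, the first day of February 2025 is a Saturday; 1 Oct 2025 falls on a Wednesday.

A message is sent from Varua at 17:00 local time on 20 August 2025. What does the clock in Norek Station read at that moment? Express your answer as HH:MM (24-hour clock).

09:45

1 February 2025 is a Saturday, so the first Sunday is February 2 and the fourth is February 23.
1 October 2025 is a Wednesday, so the first Saturday is October 4 and the fourth is October 25.
Daylight saving runs 23 February – 25 October; 20 August 2025 is inside that window, so Varua is at UTC+03:00.
17:00 Varua − 3h = 14:00 UTC.
At the standard offset (UTC−05:15), 14:00 UTC − 5h15m = 08:45 Norek Station standard time.
The standard-time date in Norek Station, 20 August 2025, lies within the daylight-saving period (21 February – 11 October), so Norek Station is on daylight time, UTC−04:15.
14:00 UTC − 4h15m = 09:45 Norek Station.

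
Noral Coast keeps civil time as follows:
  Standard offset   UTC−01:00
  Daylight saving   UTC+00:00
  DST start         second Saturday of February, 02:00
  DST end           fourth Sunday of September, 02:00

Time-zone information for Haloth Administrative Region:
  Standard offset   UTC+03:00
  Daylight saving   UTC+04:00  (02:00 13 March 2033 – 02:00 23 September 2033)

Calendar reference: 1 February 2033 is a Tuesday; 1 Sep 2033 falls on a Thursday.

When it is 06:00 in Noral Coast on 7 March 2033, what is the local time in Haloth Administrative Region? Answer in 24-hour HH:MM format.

09:00

1 February 2033 is a Tuesday, so the first Saturday is February 5 and the second is February 12.
1 September 2033 is a Thursday, so the first Sunday is September 4 and the fourth is September 25.
7 March 2033 lies within the daylight-saving period (12 February – 25 September), so Noral Coast is on daylight time, UTC+00:00.
06:00 Noral Coast − 0h = 06:00 UTC.
At the standard offset (UTC+03:00), 06:00 UTC + 3h = 09:00 Haloth Administrative Region standard time.
The standard-time date in Haloth Administrative Region, 7 March 2033, is outside the daylight-saving period (13 March – 23 September), so Haloth Administrative Region is on standard time, UTC+03:00.
06:00 UTC + 3h = 09:00 Haloth Administrative Region.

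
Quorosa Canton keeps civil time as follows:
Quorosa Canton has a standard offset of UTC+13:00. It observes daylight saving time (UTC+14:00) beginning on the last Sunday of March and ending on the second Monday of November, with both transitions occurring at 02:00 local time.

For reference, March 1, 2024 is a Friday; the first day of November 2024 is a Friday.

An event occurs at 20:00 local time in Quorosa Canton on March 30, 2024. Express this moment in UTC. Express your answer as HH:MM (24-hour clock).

07:00

1 March 2024 is a Friday, so Sundays fall on 3, 10, 17, 24, 31; the last is March 31.
1 November 2024 is a Friday, so the first Monday is November 4 and the second is November 11.
March 30, 2024 is outside the daylight-saving period (31 March – 11 November), so Quorosa Canton is on standard time, UTC+13:00.
20:00 local − 13h = 07:00 UTC.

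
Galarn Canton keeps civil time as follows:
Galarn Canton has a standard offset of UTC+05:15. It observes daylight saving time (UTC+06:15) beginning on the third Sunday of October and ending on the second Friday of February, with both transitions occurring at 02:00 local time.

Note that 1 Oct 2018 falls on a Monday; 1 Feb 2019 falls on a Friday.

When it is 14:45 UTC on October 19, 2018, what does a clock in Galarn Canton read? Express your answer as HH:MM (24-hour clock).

1 October 2018 is a Monday, so the first Sunday is October 7 and the third is October 21.
1 February 2019 is a Friday, so the first Friday is February 1 and the second is February 8.
At the standard offset (UTC+05:15), 14:45 UTC + 5h15m = 20:00 Galarn Canton standard time.
Daylight saving runs 21 October 2018 – 8 February 2019; the standard-time date in Galarn Canton, October 19, 2018, is outside that window, so Galarn Canton is on standard time at UTC+05:15.
14:45 UTC + 5h15m = 20:00 local.

20:00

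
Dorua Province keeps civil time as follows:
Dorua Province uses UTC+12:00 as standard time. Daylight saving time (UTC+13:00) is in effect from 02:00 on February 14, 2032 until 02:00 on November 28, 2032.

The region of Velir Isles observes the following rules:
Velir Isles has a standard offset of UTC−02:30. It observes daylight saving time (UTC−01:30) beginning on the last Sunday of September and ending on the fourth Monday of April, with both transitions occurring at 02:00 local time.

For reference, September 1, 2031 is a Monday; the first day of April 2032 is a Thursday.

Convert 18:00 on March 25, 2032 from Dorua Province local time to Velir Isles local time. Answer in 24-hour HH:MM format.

03:30

March 25, 2032 lies within the daylight-saving period (14 February – 28 November), so Dorua Province is on daylight time, UTC+13:00.
18:00 Dorua Province − 13h = 05:00 UTC.
1 September 2031 is a Monday, so Sundays fall on 7, 14, 21, 28; the last is September 28.
1 April 2032 is a Thursday, so the first Monday is April 5 and the fourth is April 26.
At the standard offset (UTC−02:30), 05:00 UTC − 2h30m = 02:30 Velir Isles standard time.
Daylight saving runs 28 September 2031 – 26 April 2032; the standard-time date in Velir Isles, March 25, 2032, is inside that window, so Velir Isles is at UTC−01:30.
05:00 UTC − 1h30m = 03:30 Velir Isles.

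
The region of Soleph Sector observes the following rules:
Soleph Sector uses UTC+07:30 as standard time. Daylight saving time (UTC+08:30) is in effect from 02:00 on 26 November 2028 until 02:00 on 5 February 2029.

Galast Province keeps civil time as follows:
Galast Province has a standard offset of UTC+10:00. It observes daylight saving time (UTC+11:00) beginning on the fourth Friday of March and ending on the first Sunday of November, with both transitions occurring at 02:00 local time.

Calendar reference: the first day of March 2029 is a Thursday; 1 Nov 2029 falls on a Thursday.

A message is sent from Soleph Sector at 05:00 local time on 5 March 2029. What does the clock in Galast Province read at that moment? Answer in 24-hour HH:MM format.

07:30

5 March 2029 is outside the daylight-saving period (26 November 2028 – 5 February 2029), so Soleph Sector is on standard time, UTC+07:30.
05:00 Soleph Sector − 7h30m = 21:30 UTC (rolling into the previous day, 4 March 2029).
1 March 2029 is a Thursday, so the first Friday is March 2 and the fourth is March 23.
1 November 2029 is a Thursday, so the first Sunday is November 4.
At the standard offset (UTC+10:00), 21:30 UTC + 10h = 07:30 Galast Province standard time (rolling into the next day, 5 March 2029).
Daylight saving runs 23 March – 4 November; the standard-time date in Galast Province, 5 March 2029, is outside that window, so Galast Province is on standard time at UTC+10:00.
21:30 UTC + 10h = 07:30 Galast Province (rolling into the next day, 5 March 2029).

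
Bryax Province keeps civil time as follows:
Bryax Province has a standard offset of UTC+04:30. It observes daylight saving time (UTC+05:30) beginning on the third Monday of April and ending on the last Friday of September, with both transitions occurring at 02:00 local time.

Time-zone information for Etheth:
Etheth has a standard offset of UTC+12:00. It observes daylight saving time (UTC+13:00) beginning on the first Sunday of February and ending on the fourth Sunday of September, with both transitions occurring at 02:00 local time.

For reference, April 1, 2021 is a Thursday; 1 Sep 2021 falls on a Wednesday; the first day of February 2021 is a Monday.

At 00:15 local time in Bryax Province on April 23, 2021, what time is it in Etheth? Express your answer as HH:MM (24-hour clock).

07:45

1 April 2021 is a Thursday, so the first Monday is April 5 and the third is April 19.
1 September 2021 is a Wednesday, so Fridays fall on 3, 10, 17, 24; the last is September 24.
April 23, 2021 falls between 19 April and 24 September, so daylight saving is in effect and Bryax Province is at UTC+05:30.
00:15 Bryax Province − 5h30m = 18:45 UTC (rolling into the previous day, 22 April 2021).
1 February 2021 is a Monday, so the first Sunday is February 7.
1 September 2021 is a Wednesday, so the first Sunday is September 5 and the fourth is September 26.
At the standard offset (UTC+12:00), 18:45 UTC + 12h = 06:45 Etheth standard time (rolling into the next day, 23 April 2021).
The standard-time date in Etheth, April 23, 2021, falls between 7 February and 26 September, so daylight saving is in effect and Etheth is at UTC+13:00.
18:45 UTC + 13h = 07:45 Etheth (rolling into the next day, 23 April 2021).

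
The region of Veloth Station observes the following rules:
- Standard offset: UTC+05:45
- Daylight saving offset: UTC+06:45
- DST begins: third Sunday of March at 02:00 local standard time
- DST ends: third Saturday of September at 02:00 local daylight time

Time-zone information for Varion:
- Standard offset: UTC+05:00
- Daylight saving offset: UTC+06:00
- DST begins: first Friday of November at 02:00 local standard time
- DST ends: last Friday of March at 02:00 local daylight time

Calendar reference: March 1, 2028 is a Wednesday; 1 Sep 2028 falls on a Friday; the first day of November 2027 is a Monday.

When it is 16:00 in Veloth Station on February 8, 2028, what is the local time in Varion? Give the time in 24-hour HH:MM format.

16:15

1 March 2028 is a Wednesday, so the first Sunday is March 5 and the third is March 19.
1 September 2028 is a Friday, so the first Saturday is September 2 and the third is September 16.
February 8, 2028 does not fall between 19 March and 16 September, so daylight saving is not in effect and Veloth Station is at UTC+05:45.
16:00 Veloth Station − 5h45m = 10:15 UTC.
1 November 2027 is a Monday, so the first Friday is November 5.
1 March 2028 is a Wednesday, so Fridays fall on 3, 10, 17, 24, 31; the last is March 31.
At the standard offset (UTC+05:00), 10:15 UTC + 5h = 15:15 Varion standard time.
The standard-time date in Varion, February 8, 2028, lies within the daylight-saving period (5 November 2027 – 31 March 2028), so Varion is on daylight time, UTC+06:00.
10:15 UTC + 6h = 16:15 Varion.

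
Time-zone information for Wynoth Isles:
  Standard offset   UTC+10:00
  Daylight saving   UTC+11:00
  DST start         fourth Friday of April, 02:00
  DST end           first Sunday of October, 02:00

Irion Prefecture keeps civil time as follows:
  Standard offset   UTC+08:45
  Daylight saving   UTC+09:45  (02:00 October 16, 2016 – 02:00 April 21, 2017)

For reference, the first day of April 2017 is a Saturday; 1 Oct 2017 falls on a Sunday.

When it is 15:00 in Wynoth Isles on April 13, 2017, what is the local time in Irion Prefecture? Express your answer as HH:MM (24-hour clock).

14:45

1 April 2017 is a Saturday, so the first Friday is April 7 and the fourth is April 28.
1 October 2017 is a Sunday, so the first Sunday is October 1.
April 13, 2017 does not fall between 28 April and 1 October, so daylight saving is not in effect and Wynoth Isles is at UTC+10:00.
15:00 Wynoth Isles − 10h = 05:00 UTC.
At the standard offset (UTC+08:45), 05:00 UTC + 8h45m = 13:45 Irion Prefecture standard time.
The standard-time date in Irion Prefecture, April 13, 2017, lies within the daylight-saving period (16 October 2016 – 21 April 2017), so Irion Prefecture is on daylight time, UTC+09:45.
05:00 UTC + 9h45m = 14:45 Irion Prefecture.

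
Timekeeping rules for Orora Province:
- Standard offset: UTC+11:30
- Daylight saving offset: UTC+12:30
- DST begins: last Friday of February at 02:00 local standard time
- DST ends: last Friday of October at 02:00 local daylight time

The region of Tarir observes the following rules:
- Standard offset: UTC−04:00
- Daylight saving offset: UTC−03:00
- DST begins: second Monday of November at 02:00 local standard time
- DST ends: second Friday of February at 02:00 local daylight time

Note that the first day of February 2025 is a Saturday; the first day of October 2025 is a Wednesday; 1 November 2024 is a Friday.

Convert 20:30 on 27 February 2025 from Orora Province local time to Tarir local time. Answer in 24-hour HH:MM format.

05:00

1 February 2025 is a Saturday, so Fridays fall on 7, 14, 21, 28; the last is February 28.
1 October 2025 is a Wednesday, so Fridays fall on 3, 10, 17, 24, 31; the last is October 31.
27 February 2025 does not fall between 28 February and 31 October, so daylight saving is not in effect and Orora Province is at UTC+11:30.
20:30 Orora Province − 11h30m = 09:00 UTC.
1 November 2024 is a Friday, so the first Monday is November 4 and the second is November 11.
1 February 2025 is a Saturday, so the first Friday is February 7 and the second is February 14.
At the standard offset (UTC−04:00), 09:00 UTC − 4h = 05:00 Tarir standard time.
The standard-time date in Tarir, 27 February 2025, is outside the daylight-saving period (11 November 2024 – 14 February 2025), so Tarir is on standard time, UTC−04:00.
09:00 UTC − 4h = 05:00 Tarir.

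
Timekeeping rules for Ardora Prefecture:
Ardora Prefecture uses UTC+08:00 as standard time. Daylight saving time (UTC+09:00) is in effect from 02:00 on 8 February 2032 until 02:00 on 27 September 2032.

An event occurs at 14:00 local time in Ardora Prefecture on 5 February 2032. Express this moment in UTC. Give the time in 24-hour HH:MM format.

06:00

5 February 2032 is outside the daylight-saving period (8 February – 27 September), so Ardora Prefecture is on standard time, UTC+08:00.
14:00 local − 8h = 06:00 UTC.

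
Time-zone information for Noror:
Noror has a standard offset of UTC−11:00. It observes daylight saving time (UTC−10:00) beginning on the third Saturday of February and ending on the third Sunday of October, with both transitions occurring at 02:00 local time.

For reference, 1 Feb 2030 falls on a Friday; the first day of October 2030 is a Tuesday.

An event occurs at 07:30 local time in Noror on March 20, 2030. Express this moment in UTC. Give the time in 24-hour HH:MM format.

17:30

1 February 2030 is a Friday, so the first Saturday is February 2 and the third is February 16.
1 October 2030 is a Tuesday, so the first Sunday is October 6 and the third is October 20.
March 20, 2030 falls between 16 February and 20 October, so daylight saving is in effect and Noror is at UTC−10:00.
07:30 local + 10h = 17:30 UTC.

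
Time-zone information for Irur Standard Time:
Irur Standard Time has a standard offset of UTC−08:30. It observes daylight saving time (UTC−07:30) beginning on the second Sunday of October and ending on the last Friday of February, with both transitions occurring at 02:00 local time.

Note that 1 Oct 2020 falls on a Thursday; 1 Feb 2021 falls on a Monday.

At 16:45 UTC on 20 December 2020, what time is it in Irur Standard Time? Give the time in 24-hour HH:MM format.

1 October 2020 is a Thursday, so the first Sunday is October 4 and the second is October 11.
1 February 2021 is a Monday, so Fridays fall on 5, 12, 19, 26; the last is February 26.
At the standard offset (UTC−08:30), 16:45 UTC − 8h30m = 08:15 Irur Standard Time standard time.
The standard-time date in Irur Standard Time, 20 December 2020, lies within the daylight-saving period (11 October 2020 – 26 February 2021), so Irur Standard Time is on daylight time, UTC−07:30.
16:45 UTC − 7h30m = 09:15 local.

09:15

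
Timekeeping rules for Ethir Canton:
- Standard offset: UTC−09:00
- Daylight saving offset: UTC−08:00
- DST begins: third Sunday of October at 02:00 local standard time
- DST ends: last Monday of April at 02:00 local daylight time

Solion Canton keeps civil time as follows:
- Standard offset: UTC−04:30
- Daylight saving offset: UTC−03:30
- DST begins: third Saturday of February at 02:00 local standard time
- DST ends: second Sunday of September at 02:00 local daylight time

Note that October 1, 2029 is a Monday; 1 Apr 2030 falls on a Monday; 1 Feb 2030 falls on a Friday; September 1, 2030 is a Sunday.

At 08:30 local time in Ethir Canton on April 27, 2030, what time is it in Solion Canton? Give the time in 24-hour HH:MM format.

13:00

1 October 2029 is a Monday, so the first Sunday is October 7 and the third is October 21.
1 April 2030 is a Monday, so Mondays fall on 1, 8, 15, 22, 29; the last is April 29.
April 27, 2030 lies within the daylight-saving period (21 October 2029 – 29 April 2030), so Ethir Canton is on daylight time, UTC−08:00.
08:30 Ethir Canton + 8h = 16:30 UTC.
1 February 2030 is a Friday, so the first Saturday is February 2 and the third is February 16.
1 September 2030 is a Sunday, so the first Sunday is September 1 and the second is September 8.
At the standard offset (UTC−04:30), 16:30 UTC − 4h30m = 12:00 Solion Canton standard time.
The standard-time date in Solion Canton, April 27, 2030, falls between 16 February and 8 September, so daylight saving is in effect and Solion Canton is at UTC−03:30.
16:30 UTC − 3h30m = 13:00 Solion Canton.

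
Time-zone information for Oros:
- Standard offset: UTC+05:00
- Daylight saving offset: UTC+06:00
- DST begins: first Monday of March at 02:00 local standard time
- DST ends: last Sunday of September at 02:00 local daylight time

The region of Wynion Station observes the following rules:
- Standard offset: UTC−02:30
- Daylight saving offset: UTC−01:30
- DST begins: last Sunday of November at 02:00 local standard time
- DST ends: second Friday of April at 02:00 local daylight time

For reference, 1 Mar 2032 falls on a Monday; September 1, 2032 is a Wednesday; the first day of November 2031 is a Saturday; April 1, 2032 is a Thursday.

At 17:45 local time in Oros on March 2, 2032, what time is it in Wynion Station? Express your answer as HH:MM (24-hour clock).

1 March 2032 is a Monday, so the first Monday is March 1.
1 September 2032 is a Wednesday, so Sundays fall on 5, 12, 19, 26; the last is September 26.
March 2, 2032 lies within the daylight-saving period (1 March – 26 September), so Oros is on daylight time, UTC+06:00.
17:45 Oros − 6h = 11:45 UTC.
1 November 2031 is a Saturday, so Sundays fall on 2, 9, 16, 23, 30; the last is November 30.
1 April 2032 is a Thursday, so the first Friday is April 2 and the second is April 9.
At the standard offset (UTC−02:30), 11:45 UTC − 2h30m = 09:15 Wynion Station standard time.
Daylight saving runs 30 November 2031 – 9 April 2032; the standard-time date in Wynion Station, March 2, 2032, is inside that window, so Wynion Station is at UTC−01:30.
11:45 UTC − 1h30m = 10:15 Wynion Station.

10:15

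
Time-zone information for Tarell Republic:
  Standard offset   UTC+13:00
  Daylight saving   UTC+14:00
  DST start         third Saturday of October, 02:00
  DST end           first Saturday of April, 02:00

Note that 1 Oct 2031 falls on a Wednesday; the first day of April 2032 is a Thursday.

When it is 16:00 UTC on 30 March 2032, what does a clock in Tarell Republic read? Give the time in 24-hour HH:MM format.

1 October 2031 is a Wednesday, so the first Saturday is October 4 and the third is October 18.
1 April 2032 is a Thursday, so the first Saturday is April 3.
At the standard offset (UTC+13:00), 16:00 UTC + 13h = 05:00 Tarell Republic standard time (rolling into the next day, 31 March 2032).
The standard-time date in Tarell Republic, 31 March 2032, lies within the daylight-saving period (18 October 2031 – 3 April 2032), so Tarell Republic is on daylight time, UTC+14:00.
16:00 UTC + 14h = 06:00 local (rolling into the next day, 31 March 2032).

06:00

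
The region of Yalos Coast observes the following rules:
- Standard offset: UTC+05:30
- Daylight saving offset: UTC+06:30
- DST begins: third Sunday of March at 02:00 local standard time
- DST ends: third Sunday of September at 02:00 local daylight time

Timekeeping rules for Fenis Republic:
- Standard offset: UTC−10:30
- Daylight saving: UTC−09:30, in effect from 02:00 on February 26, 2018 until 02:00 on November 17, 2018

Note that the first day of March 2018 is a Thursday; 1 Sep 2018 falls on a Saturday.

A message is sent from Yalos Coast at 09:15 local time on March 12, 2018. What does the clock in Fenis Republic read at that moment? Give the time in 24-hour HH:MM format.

18:15

1 March 2018 is a Thursday, so the first Sunday is March 4 and the third is March 18.
1 September 2018 is a Saturday, so the first Sunday is September 2 and the third is September 16.
March 12, 2018 does not fall between 18 March and 16 September, so daylight saving is not in effect and Yalos Coast is at UTC+05:30.
09:15 Yalos Coast − 5h30m = 03:45 UTC.
At the standard offset (UTC−10:30), 03:45 UTC − 10h30m = 17:15 Fenis Republic standard time (rolling into the previous day, 11 March 2018).
The standard-time date in Fenis Republic, March 11, 2018, lies within the daylight-saving period (26 February – 17 November), so Fenis Republic is on daylight time, UTC−09:30.
03:45 UTC − 9h30m = 18:15 Fenis Republic (rolling into the previous day, 11 March 2018).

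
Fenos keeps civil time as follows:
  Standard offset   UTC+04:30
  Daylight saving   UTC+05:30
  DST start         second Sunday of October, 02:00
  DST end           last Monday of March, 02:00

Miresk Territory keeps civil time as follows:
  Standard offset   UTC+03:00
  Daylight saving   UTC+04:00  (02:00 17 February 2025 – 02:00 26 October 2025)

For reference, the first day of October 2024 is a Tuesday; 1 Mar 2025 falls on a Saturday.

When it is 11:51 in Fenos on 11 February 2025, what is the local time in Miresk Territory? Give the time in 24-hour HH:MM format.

09:21

1 October 2024 is a Tuesday, so the first Sunday is October 6 and the second is October 13.
1 March 2025 is a Saturday, so Mondays fall on 3, 10, 17, 24, 31; the last is March 31.
11 February 2025 lies within the daylight-saving period (13 October 2024 – 31 March 2025), so Fenos is on daylight time, UTC+05:30.
11:51 Fenos − 5h30m = 06:21 UTC.
At the standard offset (UTC+03:00), 06:21 UTC + 3h = 09:21 Miresk Territory standard time.
The standard-time date in Miresk Territory, 11 February 2025, is outside the daylight-saving period (17 February – 26 October), so Miresk Territory is on standard time, UTC+03:00.
06:21 UTC + 3h = 09:21 Miresk Territory.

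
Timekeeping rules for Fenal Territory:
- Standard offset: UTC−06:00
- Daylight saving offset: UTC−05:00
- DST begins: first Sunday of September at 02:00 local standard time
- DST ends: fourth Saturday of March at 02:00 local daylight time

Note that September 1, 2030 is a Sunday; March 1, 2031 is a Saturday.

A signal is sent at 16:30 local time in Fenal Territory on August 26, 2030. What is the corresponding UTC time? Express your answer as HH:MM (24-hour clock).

1 September 2030 is a Sunday, so the first Sunday is September 1.
1 March 2031 is a Saturday, so the first Saturday is March 1 and the fourth is March 22.
Daylight saving runs 1 September 2030 – 22 March 2031; August 26, 2030 is outside that window, so Fenal Territory is on standard time at UTC−06:00.
16:30 local + 6h = 22:30 UTC.

22:30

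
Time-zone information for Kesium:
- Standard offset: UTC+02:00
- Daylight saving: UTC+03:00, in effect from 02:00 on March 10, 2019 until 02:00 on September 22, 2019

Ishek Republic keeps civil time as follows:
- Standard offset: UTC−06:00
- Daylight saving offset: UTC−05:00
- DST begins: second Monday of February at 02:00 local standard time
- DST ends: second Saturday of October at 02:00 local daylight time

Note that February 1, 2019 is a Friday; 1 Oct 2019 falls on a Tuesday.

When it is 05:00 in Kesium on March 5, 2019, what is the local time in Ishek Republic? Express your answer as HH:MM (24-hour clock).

22:00

March 5, 2019 is outside the daylight-saving period (10 March – 22 September), so Kesium is on standard time, UTC+02:00.
05:00 Kesium − 2h = 03:00 UTC.
1 February 2019 is a Friday, so the first Monday is February 4 and the second is February 11.
1 October 2019 is a Tuesday, so the first Saturday is October 5 and the second is October 12.
At the standard offset (UTC−06:00), 03:00 UTC − 6h = 21:00 Ishek Republic standard time (rolling into the previous day, 4 March 2019).
The standard-time date in Ishek Republic, March 4, 2019, lies within the daylight-saving period (11 February – 12 October), so Ishek Republic is on daylight time, UTC−05:00.
03:00 UTC − 5h = 22:00 Ishek Republic (rolling into the previous day, 4 March 2019).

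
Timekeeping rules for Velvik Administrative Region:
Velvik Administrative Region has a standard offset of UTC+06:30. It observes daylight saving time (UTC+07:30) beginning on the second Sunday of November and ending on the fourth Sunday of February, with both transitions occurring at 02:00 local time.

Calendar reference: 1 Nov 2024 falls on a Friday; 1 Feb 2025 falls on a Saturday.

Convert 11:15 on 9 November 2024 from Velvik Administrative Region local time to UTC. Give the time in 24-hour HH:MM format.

1 November 2024 is a Friday, so the first Sunday is November 3 and the second is November 10.
1 February 2025 is a Saturday, so the first Sunday is February 2 and the fourth is February 23.
9 November 2024 is outside the daylight-saving period (10 November 2024 – 23 February 2025), so Velvik Administrative Region is on standard time, UTC+06:30.
11:15 local − 6h30m = 04:45 UTC.

04:45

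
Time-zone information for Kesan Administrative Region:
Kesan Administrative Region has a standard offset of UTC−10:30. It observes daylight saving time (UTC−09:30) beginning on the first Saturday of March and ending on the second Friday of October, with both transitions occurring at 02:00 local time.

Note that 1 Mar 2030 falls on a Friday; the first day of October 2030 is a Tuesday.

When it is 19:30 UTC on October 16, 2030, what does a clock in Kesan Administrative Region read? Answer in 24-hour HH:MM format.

1 March 2030 is a Friday, so the first Saturday is March 2.
1 October 2030 is a Tuesday, so the first Friday is October 4 and the second is October 11.
At the standard offset (UTC−10:30), 19:30 UTC − 10h30m = 09:00 Kesan Administrative Region standard time.
The standard-time date in Kesan Administrative Region, October 16, 2030, does not fall between 2 March and 11 October, so daylight saving is not in effect and Kesan Administrative Region is at UTC−10:30.
19:30 UTC − 10h30m = 09:00 local.

09:00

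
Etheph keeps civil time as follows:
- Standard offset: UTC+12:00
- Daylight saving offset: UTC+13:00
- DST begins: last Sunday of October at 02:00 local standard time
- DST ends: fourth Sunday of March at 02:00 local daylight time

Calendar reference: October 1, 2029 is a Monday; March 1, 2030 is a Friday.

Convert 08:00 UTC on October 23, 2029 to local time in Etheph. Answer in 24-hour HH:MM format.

20:00

1 October 2029 is a Monday, so Sundays fall on 7, 14, 21, 28; the last is October 28.
1 March 2030 is a Friday, so the first Sunday is March 3 and the fourth is March 24.
At the standard offset (UTC+12:00), 08:00 UTC + 12h = 20:00 Etheph standard time.
Daylight saving runs 28 October 2029 – 24 March 2030; the standard-time date in Etheph, October 23, 2029, is outside that window, so Etheph is on standard time at UTC+12:00.
08:00 UTC + 12h = 20:00 local.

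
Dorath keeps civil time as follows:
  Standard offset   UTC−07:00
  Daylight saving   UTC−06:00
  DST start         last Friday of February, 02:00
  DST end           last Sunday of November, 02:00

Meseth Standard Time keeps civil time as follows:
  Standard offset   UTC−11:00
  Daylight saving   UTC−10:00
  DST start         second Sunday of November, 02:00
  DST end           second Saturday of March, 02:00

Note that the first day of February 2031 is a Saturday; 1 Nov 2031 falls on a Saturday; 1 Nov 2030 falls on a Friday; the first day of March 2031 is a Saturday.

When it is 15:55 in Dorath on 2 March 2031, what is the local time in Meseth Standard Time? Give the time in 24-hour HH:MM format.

1 February 2031 is a Saturday, so Fridays fall on 7, 14, 21, 28; the last is February 28.
1 November 2031 is a Saturday, so Sundays fall on 2, 9, 16, 23, 30; the last is November 30.
2 March 2031 falls between 28 February and 30 November, so daylight saving is in effect and Dorath is at UTC−06:00.
15:55 Dorath + 6h = 21:55 UTC.
1 November 2030 is a Friday, so the first Sunday is November 3 and the second is November 10.
1 March 2031 is a Saturday, so the first Saturday is March 1 and the second is March 8.
At the standard offset (UTC−11:00), 21:55 UTC − 11h = 10:55 Meseth Standard Time standard time.
The standard-time date in Meseth Standard Time, 2 March 2031, falls between 10 November 2030 and 8 March 2031, so daylight saving is in effect and Meseth Standard Time is at UTC−10:00.
21:55 UTC − 10h = 11:55 Meseth Standard Time.

11:55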